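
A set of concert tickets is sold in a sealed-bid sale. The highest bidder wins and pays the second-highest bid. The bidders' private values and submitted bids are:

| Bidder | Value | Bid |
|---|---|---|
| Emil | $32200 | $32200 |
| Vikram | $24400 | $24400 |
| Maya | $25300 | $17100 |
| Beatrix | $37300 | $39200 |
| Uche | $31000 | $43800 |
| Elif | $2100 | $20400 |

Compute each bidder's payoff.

Payoffs: Emil $0, Vikram $0, Maya $0, Beatrix $0, Uche -$8200, Elif $0.

Sorted high to low: Uche $43800, then Beatrix $39200, then Emil $32200, then Vikram $24400, then Elif $20400, then Maya $17100.
Uche has the top bid and wins; the price is the second-highest bid, $39200.
Uche's payoff = $31000 − $39200 = -$8200. All other bidders lose, so their payoff is 0.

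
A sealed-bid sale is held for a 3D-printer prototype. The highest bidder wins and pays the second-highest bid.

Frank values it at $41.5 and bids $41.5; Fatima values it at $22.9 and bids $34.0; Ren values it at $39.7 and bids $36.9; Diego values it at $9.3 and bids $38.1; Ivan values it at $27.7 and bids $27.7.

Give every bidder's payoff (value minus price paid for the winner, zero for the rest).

Frank $3.4, Fatima $0.0, Ren $0.0, Diego $0.0, Ivan $0.0.

Sorted high to low: Frank $41.5 > Diego $38.1 > Ren $36.9 > Fatima $34.0 > Ivan $27.7.
Frank has the top bid and wins; the price is the second-highest bid, $38.1.
Frank's payoff = $41.5 − $38.1 = $3.4. All other bidders lose, so their payoff is 0.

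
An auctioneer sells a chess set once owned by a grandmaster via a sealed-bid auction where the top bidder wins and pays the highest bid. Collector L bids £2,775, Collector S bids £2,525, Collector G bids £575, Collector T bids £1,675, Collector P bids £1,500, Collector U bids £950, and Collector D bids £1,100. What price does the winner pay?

The winner pays £2,775.

Ordered from highest: Collector L £2,775, then Collector S £2,525, then Collector T £1,675, then Collector P £1,500, then Collector D £1,100, then Collector U £950, then Collector G £575.
Collector L is the highest bidder, so Collector L wins.
Under the first-price rule, the price is the highest bid: £2,775.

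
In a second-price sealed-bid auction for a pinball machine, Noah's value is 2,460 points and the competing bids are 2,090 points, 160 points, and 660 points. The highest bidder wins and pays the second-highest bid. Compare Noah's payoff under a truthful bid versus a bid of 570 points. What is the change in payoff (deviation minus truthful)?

The highest competing bid is 2,090 points.
Bidding truthfully at 2,460 points: Noah has the top bid, wins, and pays the second-highest bid 2,090 points. Payoff = 2,460 points − 2,090 points = 370 points.
Bidding 570 points: the top bid is 2,090 points (a rival), so Noah loses. Payoff = 0 points.
Change = 0 points − 370 points = -370 points.
This is the dominant-strategy logic: truthful bidding weakly beats any alternative.

Change in payoff: -370 points.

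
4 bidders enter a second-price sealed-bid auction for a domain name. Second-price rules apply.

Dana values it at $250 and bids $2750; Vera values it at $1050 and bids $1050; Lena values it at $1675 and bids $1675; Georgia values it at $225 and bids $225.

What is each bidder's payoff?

Sorted high to low: Dana $2750 > Lena $1675 > Vera $1050 > Georgia $225.
Dana has the top bid and wins; the price is the second-highest bid, $1675.
Dana's payoff = $250 − $1675 = -$1425. All other bidders lose, so their payoff is 0.

Dana -$1425, Vera $0, Lena $0, Georgia $0.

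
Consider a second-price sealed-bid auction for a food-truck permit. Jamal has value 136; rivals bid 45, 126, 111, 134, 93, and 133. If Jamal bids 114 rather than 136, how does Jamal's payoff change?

-2

The highest competing bid is 134.
Bidding truthfully at 136: Jamal has the top bid, wins, and pays the second-highest bid 134. Payoff = 136 − 134 = 2.
Bidding 114: the top bid is 134 (a rival), so Jamal loses. Payoff = 0.
Change = 0 − 2 = -2.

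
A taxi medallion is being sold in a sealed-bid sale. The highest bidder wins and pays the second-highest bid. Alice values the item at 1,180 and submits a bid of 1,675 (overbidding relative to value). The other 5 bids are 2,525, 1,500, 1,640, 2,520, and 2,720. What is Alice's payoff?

Highest competing bid: 2,720.
Alice's bid 1,675 is not the highest, so Alice loses, pays nothing, and earns zero payoff.

Payoff = 0.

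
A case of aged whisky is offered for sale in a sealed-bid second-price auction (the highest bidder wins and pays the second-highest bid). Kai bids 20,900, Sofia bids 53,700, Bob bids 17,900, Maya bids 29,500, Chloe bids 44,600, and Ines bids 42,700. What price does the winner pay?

Ordered from highest: Sofia 53,700; Chloe 44,600; Ines 42,700; Maya 29,500; Kai 20,900; Bob 17,900.
Sofia is the highest bidder, so Sofia wins.
Under the second-price rule, the price is the second-highest bid: 44,600.

44,600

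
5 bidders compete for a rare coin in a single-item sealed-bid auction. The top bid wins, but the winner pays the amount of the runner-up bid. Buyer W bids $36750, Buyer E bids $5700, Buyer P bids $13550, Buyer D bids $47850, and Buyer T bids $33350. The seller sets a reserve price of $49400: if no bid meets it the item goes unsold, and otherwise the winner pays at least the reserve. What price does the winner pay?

unsold

Bids in descending order: Buyer D $47850, then Buyer W $36750, then Buyer T $33350, then Buyer P $13550, then Buyer E $5700.
The top bid $47850 is below the reserve $49400, so the item goes unsold and nothing is paid.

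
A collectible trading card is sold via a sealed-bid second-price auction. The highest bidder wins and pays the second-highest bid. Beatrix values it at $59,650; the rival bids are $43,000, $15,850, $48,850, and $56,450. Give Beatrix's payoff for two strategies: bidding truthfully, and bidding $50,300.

The highest competing bid is $56,450.
Bidding truthfully at $59,650: Beatrix has the top bid, wins, and pays the second-highest bid $56,450. Payoff = $59,650 − $56,450 = $3,200.
Bidding $50,300: the top bid is $56,450 (a rival), so Beatrix loses. Payoff = $0.

Truthful: $3,200; alternative: $0.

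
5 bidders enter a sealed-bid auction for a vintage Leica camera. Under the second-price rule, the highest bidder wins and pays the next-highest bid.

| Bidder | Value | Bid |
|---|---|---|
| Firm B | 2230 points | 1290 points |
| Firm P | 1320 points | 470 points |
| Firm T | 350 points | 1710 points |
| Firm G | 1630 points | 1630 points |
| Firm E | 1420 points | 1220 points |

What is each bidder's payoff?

Ranking the bids: Firm T 1710 points > Firm G 1630 points > Firm B 1290 points > Firm E 1220 points > Firm P 470 points.
Firm T has the top bid and wins; the price is the second-highest bid, 1630 points.
Firm T's payoff = 350 points − 1630 points = -1280 points. All other bidders lose, so their payoff is 0.

Payoffs: Firm B 0 points, Firm P 0 points, Firm T -1280 points, Firm G 0 points, Firm E 0 points.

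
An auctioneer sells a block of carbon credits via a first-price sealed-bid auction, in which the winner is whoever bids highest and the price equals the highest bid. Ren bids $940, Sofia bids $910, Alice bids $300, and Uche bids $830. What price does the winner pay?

Price paid: $940.

Bids in descending order: Ren $940, then Sofia $910, then Uche $830, then Alice $300.
Ren is the highest bidder, so Ren wins.
Under the first-price rule, the price is the highest bid: $940.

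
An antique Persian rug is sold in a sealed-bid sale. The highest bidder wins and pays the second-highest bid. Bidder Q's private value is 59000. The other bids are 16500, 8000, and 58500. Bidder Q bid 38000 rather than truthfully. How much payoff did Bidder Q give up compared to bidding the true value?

Regret: 500.

The highest competing bid is 58500.
Bidding truthfully at 59000: Bidder Q has the top bid, wins, and pays the second-highest bid 58500. Payoff = 59000 − 58500 = 500.
Bidding 38000: the top bid is 58500 (a rival), so Bidder Q loses. Payoff = 0.
Regret = truthful payoff − actual payoff = 500 − 0 = 500.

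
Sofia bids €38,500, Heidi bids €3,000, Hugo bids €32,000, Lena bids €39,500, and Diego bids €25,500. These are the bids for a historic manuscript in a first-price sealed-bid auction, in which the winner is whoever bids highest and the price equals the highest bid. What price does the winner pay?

The winner pays €39,500.

Ranking the bids: Lena €39,500 > Sofia €38,500 > Hugo €32,000 > Diego €25,500 > Heidi €3,000.
Lena is the highest bidder, so Lena wins.
Under the first-price rule, the price is the highest bid: €39,500.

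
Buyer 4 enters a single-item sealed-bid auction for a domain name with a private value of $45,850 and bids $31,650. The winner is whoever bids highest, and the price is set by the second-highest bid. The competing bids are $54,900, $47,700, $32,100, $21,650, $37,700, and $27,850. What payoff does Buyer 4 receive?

Highest competing bid: $54,900.
Buyer 4's bid $31,650 is not the highest, so Buyer 4 loses, pays nothing, and earns zero payoff.

$0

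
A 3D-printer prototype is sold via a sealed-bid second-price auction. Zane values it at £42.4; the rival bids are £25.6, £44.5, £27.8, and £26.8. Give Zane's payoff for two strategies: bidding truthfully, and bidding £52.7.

The highest competing bid is £44.5.
Bidding truthfully at £42.4: the top bid is £44.5 (a rival), so Zane loses. Payoff = £0.0.
Bidding £52.7: Zane has the top bid, wins, and pays the second-highest bid £44.5. Payoff = £42.4 − £44.5 = -£2.1.

Truthful: £0.0; alternative: -£2.1.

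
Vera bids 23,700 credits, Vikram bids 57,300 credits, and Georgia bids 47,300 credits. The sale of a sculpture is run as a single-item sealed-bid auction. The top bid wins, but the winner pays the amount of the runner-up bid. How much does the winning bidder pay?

Price paid: 47,300 credits.

Ranking the bids: Vikram 57,300 credits, then Georgia 47,300 credits, then Vera 23,700 credits.
Vikram has the highest bid, so Vikram wins.
The second-highest bid is 47,300 credits, so that is what Vikram pays.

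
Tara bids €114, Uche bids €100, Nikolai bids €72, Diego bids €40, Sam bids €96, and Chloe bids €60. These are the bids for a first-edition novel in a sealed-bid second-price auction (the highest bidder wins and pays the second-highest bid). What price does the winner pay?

€100

Bids in descending order: Tara €114, then Uche €100, then Sam €96, then Nikolai €72, then Chloe €60, then Diego €40.
Tara is the highest bidder, so Tara wins.
Under the second-price rule, the price is the second-highest bid: €100.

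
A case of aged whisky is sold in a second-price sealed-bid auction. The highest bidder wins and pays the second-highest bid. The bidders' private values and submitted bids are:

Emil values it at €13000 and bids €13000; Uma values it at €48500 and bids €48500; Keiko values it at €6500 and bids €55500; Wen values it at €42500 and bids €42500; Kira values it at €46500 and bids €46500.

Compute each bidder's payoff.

Ranking the bids: Keiko €55500; Uma €48500; Kira €46500; Wen €42500; Emil €13000.
Keiko has the top bid and wins; the price is the second-highest bid, €48500.
Keiko's payoff = €6500 − €48500 = -€42000. All other bidders lose, so their payoff is 0.

Emil €0, Uma €0, Keiko -€42000, Wen €0, Kira €0.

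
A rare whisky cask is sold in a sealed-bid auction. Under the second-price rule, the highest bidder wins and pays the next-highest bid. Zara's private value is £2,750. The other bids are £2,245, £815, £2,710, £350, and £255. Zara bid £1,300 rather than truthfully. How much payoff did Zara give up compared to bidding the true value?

The highest competing bid is £2,710.
Bidding truthfully at £2,750: Zara has the top bid, wins, and pays the second-highest bid £2,710. Payoff = £2,750 − £2,710 = £40.
Bidding £1,300: the top bid is £2,710 (a rival), so Zara loses. Payoff = £0.
Regret = truthful payoff − actual payoff = £40 − £0 = £40.

Regret: £40.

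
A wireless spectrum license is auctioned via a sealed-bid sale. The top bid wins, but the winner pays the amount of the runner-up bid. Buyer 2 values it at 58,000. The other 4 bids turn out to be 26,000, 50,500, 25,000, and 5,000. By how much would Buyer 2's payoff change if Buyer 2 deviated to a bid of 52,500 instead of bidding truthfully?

The highest competing bid is 50,500.
Bidding truthfully at 58,000: Buyer 2 has the top bid, wins, and pays the second-highest bid 50,500. Payoff = 58,000 − 50,500 = 7,500.
Bidding 52,500: Buyer 2 has the top bid, wins, and pays the second-highest bid 50,500. Payoff = 58,000 − 50,500 = 7,500.
Change = 7,500 − 7,500 = 0.

Payoff change: 0.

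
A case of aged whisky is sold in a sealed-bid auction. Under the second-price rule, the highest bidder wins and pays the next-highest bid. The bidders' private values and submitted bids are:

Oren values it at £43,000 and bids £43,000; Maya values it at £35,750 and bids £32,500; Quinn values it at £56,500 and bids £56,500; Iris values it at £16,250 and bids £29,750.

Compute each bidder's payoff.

Ordered from highest: Quinn £56,500 > Oren £43,000 > Maya £32,500 > Iris £29,750.
Quinn has the top bid and wins; the price is the second-highest bid, £43,000.
Quinn's payoff = £56,500 − £43,000 = £13,500. All other bidders lose, so their payoff is 0.

Payoffs: Oren £0, Maya £0, Quinn £13,500, Iris £0.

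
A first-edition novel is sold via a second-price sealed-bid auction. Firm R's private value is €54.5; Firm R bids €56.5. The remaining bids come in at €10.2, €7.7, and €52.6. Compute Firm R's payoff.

€1.9

Highest competing bid: €52.6.
Firm R's bid €56.5 is the highest overall, so Firm R wins and pays the second-highest bid, €52.6.
Payoff = value − price = €54.5 − €52.6 = €1.9.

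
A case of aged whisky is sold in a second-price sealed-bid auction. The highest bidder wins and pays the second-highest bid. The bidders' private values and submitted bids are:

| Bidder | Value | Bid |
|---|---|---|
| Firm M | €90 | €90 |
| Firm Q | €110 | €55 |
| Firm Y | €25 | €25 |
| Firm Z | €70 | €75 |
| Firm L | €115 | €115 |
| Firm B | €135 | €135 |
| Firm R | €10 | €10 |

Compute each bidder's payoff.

Ranking the bids: Firm B €135, then Firm L €115, then Firm M €90, then Firm Z €75, then Firm Q €55, then Firm Y €25, then Firm R €10.
Firm B has the top bid and wins; the price is the second-highest bid, €115.
Firm B's payoff = €135 − €115 = €20. All other bidders lose, so their payoff is 0.

Firm M €0, Firm Q €0, Firm Y €0, Firm Z €0, Firm L €0, Firm B €20, Firm R €0.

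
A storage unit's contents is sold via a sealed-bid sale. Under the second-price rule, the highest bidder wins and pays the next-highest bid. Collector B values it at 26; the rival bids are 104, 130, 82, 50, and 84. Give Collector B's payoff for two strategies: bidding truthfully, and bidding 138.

(a) 0  (b) -104

The highest competing bid is 130.
Bidding truthfully at 26: the top bid is 130 (a rival), so Collector B loses. Payoff = 0.
Bidding 138: Collector B has the top bid, wins, and pays the second-highest bid 130. Payoff = 26 − 130 = -104.
Deviating from a truthful bid can only lose payoff in a second-price auction — never gain.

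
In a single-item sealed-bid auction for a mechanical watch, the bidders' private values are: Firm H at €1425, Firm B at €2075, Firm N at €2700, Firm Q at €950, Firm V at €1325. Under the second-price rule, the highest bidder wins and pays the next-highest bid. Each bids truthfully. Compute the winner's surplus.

€625

Bids in descending order: Firm N €2700, then Firm B €2075, then Firm H €1425, then Firm V €1325, then Firm Q €950.
Firm N wins with the top bid and pays the second-highest, €2075.
Surplus = €2700 − €2075 = €625.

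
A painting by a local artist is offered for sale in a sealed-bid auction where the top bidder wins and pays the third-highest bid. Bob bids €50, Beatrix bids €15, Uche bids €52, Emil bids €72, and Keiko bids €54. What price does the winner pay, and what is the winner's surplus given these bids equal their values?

The winner pays €52 for a surplus of €20.

Sorted high to low: Emil €72 > Keiko €54 > Uche €52 > Bob €50 > Beatrix €15.
Emil is the highest bidder, so Emil wins.
Under the third-price rule, the price is the third-highest bid: €52.
Surplus = €72 − €52 = €20.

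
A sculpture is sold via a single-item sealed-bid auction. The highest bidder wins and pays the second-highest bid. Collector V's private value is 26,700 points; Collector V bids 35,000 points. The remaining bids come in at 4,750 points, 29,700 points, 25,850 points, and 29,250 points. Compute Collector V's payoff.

Collector V's payoff: -3,000 points.

Highest competing bid: 29,700 points.
Collector V's bid 35,000 points is the highest overall, so Collector V wins and pays the second-highest bid, 29,700 points.
Payoff = value − price = 26,700 points − 29,700 points = -3,000 points.
Overbidding won the item at a price above value — truthful bidding would have avoided this loss.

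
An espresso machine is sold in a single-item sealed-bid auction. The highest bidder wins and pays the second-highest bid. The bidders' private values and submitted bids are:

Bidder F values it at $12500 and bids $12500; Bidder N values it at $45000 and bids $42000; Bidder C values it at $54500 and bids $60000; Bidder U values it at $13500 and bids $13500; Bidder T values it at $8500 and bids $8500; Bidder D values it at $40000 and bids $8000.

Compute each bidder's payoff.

Bids in descending order: Bidder C $60000, then Bidder N $42000, then Bidder U $13500, then Bidder F $12500, then Bidder T $8500, then Bidder D $8000.
Bidder C has the top bid and wins; the price is the second-highest bid, $42000.
Bidder C's payoff = $54500 − $42000 = $12500. All other bidders lose, so their payoff is 0.

Payoffs: Bidder F $0, Bidder N $0, Bidder C $12500, Bidder U $0, Bidder T $0, Bidder D $0.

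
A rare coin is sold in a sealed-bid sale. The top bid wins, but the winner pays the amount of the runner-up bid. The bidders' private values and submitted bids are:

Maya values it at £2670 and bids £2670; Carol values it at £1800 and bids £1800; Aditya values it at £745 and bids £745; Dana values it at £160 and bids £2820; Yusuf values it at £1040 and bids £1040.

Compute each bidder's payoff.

Sorted high to low: Dana £2820 > Maya £2670 > Carol £1800 > Yusuf £1040 > Aditya £745.
Dana has the top bid and wins; the price is the second-highest bid, £2670.
Dana's payoff = £160 − £2670 = -£2510. All other bidders lose, so their payoff is 0.

Maya £0, Carol £0, Aditya £0, Dana -£2510, Yusuf £0.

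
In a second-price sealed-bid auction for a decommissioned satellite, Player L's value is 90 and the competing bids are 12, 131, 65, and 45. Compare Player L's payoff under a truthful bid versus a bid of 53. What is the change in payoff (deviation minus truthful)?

0

The highest competing bid is 131.
Bidding truthfully at 90: the top bid is 131 (a rival), so Player L loses. Payoff = 0.
Bidding 53: the top bid is 131 (a rival), so Player L loses. Payoff = 0.
Change = 0 − 0 = 0.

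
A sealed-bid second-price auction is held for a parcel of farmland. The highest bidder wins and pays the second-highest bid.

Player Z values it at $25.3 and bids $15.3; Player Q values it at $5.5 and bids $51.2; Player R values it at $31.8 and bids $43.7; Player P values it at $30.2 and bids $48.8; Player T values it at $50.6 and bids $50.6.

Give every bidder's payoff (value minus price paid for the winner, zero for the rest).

Player Z $0.0, Player Q -$45.1, Player R $0.0, Player P $0.0, Player T $0.0.

Sorted high to low: Player Q $51.2; Player T $50.6; Player P $48.8; Player R $43.7; Player Z $15.3.
Player Q has the top bid and wins; the price is the second-highest bid, $50.6.
Player Q's payoff = $5.5 − $50.6 = -$45.1. All other bidders lose, so their payoff is 0.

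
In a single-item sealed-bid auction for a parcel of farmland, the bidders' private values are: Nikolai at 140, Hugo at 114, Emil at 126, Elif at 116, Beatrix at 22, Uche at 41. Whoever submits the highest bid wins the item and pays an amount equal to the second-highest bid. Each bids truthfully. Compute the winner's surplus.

Sorted high to low: Nikolai 140; Emil 126; Elif 116; Hugo 114; Uche 41; Beatrix 22.
Nikolai wins with the top bid and pays the second-highest, 126.
Surplus = 140 − 126 = 14.

Surplus = 14.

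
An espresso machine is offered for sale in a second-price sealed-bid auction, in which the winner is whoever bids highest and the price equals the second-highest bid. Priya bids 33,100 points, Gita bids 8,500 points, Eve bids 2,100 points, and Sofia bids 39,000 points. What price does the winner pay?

The winner pays 33,100 points.

Bids in descending order: Sofia 39,000 points > Priya 33,100 points > Gita 8,500 points > Eve 2,100 points.
Sofia is the highest bidder, so Sofia wins.
Under the second-price rule, the price is the second-highest bid: 33,100 points.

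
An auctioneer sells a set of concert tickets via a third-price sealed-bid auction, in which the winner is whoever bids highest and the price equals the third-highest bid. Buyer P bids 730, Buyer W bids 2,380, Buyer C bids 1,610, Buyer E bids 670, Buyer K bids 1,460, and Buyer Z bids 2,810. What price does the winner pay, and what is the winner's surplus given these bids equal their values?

Sorted high to low: Buyer Z 2,810; Buyer W 2,380; Buyer C 1,610; Buyer K 1,460; Buyer P 730; Buyer E 670.
Buyer Z is the highest bidder, so Buyer Z wins.
Under the third-price rule, the price is the third-highest bid: 1,610.
Surplus = 2,810 − 1,610 = 1,200.

The winner pays 1,610 for a surplus of 1,200.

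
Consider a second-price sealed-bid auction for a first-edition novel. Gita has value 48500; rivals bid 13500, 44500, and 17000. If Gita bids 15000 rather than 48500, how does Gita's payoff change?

Payoff change: -4000.

The highest competing bid is 44500.
Bidding truthfully at 48500: Gita has the top bid, wins, and pays the second-highest bid 44500. Payoff = 48500 − 44500 = 4000.
Bidding 15000: the top bid is 44500 (a rival), so Gita loses. Payoff = 0.
Change = 0 − 4000 = -4000.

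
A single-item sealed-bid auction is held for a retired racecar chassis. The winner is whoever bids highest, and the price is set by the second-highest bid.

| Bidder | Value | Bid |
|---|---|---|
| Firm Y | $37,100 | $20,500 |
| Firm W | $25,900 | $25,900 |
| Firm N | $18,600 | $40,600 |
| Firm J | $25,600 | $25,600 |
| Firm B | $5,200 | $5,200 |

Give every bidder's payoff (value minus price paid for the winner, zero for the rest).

Ranking the bids: Firm N $40,600; Firm W $25,900; Firm J $25,600; Firm Y $20,500; Firm B $5,200.
Firm N has the top bid and wins; the price is the second-highest bid, $25,900.
Firm N's payoff = $18,600 − $25,900 = -$7,300. All other bidders lose, so their payoff is 0.

Payoffs: Firm Y $0, Firm W $0, Firm N -$7,300, Firm J $0, Firm B $0.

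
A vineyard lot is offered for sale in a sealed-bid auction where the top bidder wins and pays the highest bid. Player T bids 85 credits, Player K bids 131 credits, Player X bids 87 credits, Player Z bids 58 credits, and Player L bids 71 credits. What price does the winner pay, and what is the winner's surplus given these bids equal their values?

The winner pays 131 credits for a surplus of 0 credits.

Ranking the bids: Player K 131 credits; Player X 87 credits; Player T 85 credits; Player L 71 credits; Player Z 58 credits.
Player K is the highest bidder, so Player K wins.
Under the first-price rule, the price is the highest bid: 131 credits.
Surplus = 131 credits − 131 credits = 0 credits.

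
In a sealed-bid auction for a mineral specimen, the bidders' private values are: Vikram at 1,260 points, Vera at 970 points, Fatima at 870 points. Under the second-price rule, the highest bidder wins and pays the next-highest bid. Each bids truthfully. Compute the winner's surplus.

Winner's surplus: 290 points.

Ordered from highest: Vikram 1,260 points; Vera 970 points; Fatima 870 points.
Vikram wins with the top bid and pays the second-highest, 970 points.
Surplus = 1,260 points − 970 points = 290 points.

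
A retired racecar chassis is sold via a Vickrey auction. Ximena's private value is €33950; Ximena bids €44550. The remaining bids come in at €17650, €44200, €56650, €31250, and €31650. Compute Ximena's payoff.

Ximena's payoff: €0.

Highest competing bid: €56650.
Ximena's bid €44550 is not the highest, so Ximena loses, pays nothing, and earns zero payoff.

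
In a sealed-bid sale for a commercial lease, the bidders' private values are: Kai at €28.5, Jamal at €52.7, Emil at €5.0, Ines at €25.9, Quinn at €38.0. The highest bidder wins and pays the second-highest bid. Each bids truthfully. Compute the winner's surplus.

Sorted high to low: Jamal €52.7, then Quinn €38.0, then Kai €28.5, then Ines €25.9, then Emil €5.0.
Jamal wins with the top bid and pays the second-highest, €38.0.
Surplus = €52.7 − €38.0 = €14.7.

Surplus = €14.7.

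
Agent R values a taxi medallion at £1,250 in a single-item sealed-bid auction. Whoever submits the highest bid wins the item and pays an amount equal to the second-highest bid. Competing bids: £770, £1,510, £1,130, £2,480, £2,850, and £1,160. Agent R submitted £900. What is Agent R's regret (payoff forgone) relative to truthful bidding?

The highest competing bid is £2,850.
Bidding truthfully at £1,250: the top bid is £2,850 (a rival), so Agent R loses. Payoff = £0.
Bidding £900: the top bid is £2,850 (a rival), so Agent R loses. Payoff = £0.
Regret = truthful payoff − actual payoff = £0 − £0 = £0.
The bid only affects whether you win, not the price — here both bids land on the same side of the top rival bid, so the deviation is payoff-neutral.

Regret: £0.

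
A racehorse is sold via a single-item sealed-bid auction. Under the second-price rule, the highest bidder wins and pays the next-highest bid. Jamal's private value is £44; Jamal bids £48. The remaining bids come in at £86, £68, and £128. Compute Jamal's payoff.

Payoff = £0.

Highest competing bid: £128.
Jamal's bid £48 is not the highest, so Jamal loses, pays nothing, and earns zero payoff.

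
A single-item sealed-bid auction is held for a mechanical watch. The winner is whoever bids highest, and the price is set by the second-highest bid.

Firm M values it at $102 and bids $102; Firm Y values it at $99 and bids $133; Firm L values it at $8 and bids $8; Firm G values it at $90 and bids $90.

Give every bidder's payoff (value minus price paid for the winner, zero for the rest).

Ordered from highest: Firm Y $133; Firm M $102; Firm G $90; Firm L $8.
Firm Y has the top bid and wins; the price is the second-highest bid, $102.
Firm Y's payoff = $99 − $102 = -$3. All other bidders lose, so their payoff is 0.

Firm M $0, Firm Y -$3, Firm L $0, Firm G $0.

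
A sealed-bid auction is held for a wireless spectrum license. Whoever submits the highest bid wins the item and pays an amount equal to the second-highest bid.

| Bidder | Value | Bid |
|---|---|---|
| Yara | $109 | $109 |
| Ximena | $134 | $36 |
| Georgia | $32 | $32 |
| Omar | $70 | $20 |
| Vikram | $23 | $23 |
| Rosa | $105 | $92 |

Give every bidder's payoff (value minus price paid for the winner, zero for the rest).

Yara $17, Ximena $0, Georgia $0, Omar $0, Vikram $0, Rosa $0.

Ordered from highest: Yara $109; Rosa $92; Ximena $36; Georgia $32; Vikram $23; Omar $20.
Yara has the top bid and wins; the price is the second-highest bid, $92.
Yara's payoff = $109 − $92 = $17. All other bidders lose, so their payoff is 0.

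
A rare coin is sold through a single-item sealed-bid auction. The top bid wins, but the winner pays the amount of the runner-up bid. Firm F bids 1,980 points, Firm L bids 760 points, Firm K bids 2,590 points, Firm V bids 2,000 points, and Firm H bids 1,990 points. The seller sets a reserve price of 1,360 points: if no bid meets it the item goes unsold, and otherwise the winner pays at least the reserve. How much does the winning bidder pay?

The winner pays 2,000 points.

Ranking the bids: Firm K 2,590 points, then Firm V 2,000 points, then Firm H 1,990 points, then Firm F 1,980 points, then Firm L 760 points.
Firm K has the highest bid, so Firm K wins.
The second-highest bid is 2,000 points, which exceeds the reserve, so that sets the price.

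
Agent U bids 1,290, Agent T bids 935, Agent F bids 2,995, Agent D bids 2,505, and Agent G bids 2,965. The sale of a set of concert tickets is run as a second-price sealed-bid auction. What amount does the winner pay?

Ranking the bids: Agent F 2,995, then Agent G 2,965, then Agent D 2,505, then Agent U 1,290, then Agent T 935.
Agent F has the highest bid, so Agent F wins.
The second-highest bid is 2,965, so that is what Agent F pays.

The winner pays 2,965.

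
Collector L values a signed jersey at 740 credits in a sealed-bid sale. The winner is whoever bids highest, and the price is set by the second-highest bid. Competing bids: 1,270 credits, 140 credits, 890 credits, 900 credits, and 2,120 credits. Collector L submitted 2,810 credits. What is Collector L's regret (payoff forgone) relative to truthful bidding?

The highest competing bid is 2,120 credits.
Bidding truthfully at 740 credits: the top bid is 2,120 credits (a rival), so Collector L loses. Payoff = 0 credits.
Bidding 2,810 credits: Collector L has the top bid, wins, and pays the second-highest bid 2,120 credits. Payoff = 740 credits − 2,120 credits = -1,380 credits.
Regret = truthful payoff − actual payoff = 0 credits − -1,380 credits = 1,380 credits.

1,380 credits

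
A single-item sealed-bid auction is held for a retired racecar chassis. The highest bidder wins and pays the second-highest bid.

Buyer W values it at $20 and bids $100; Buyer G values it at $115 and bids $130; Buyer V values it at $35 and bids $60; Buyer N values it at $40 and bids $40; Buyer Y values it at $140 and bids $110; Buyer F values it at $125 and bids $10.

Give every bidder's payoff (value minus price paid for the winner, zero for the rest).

Payoffs: Buyer W $0, Buyer G $5, Buyer V $0, Buyer N $0, Buyer Y $0, Buyer F $0.

Bids in descending order: Buyer G $130 > Buyer Y $110 > Buyer W $100 > Buyer V $60 > Buyer N $40 > Buyer F $10.
Buyer G has the top bid and wins; the price is the second-highest bid, $110.
Buyer G's payoff = $115 − $110 = $5. All other bidders lose, so their payoff is 0.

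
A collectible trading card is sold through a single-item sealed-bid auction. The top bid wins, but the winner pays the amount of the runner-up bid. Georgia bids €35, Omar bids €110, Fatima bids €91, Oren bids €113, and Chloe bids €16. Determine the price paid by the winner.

Price paid: €110.

Bids in descending order: Oren €113 > Omar €110 > Fatima €91 > Georgia €35 > Chloe €16.
Oren has the highest bid, so Oren wins.
The second-highest bid is €110, so that is what Oren pays.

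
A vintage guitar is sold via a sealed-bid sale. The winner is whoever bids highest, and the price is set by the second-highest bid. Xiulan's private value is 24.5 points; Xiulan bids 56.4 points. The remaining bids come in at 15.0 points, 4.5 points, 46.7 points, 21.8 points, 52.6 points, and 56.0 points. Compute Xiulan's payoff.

Xiulan's payoff: -31.5 points.

Highest competing bid: 56.0 points.
Xiulan's bid 56.4 points is the highest overall, so Xiulan wins and pays the second-highest bid, 56.0 points.
Payoff = value − price = 24.5 points − 56.0 points = -31.5 points.
Overbidding won the item at a price above value — truthful bidding would have avoided this loss.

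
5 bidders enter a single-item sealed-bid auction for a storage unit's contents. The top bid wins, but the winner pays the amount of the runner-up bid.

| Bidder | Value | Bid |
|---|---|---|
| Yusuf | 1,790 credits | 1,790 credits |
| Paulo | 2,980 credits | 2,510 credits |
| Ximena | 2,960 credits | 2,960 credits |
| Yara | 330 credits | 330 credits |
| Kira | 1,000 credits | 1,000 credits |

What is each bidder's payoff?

Ranking the bids: Ximena 2,960 credits, then Paulo 2,510 credits, then Yusuf 1,790 credits, then Kira 1,000 credits, then Yara 330 credits.
Ximena has the top bid and wins; the price is the second-highest bid, 2,510 credits.
Ximena's payoff = 2,960 credits − 2,510 credits = 450 credits. All other bidders lose, so their payoff is 0.

Payoffs: Yusuf 0 credits, Paulo 0 credits, Ximena 450 credits, Yara 0 credits, Kira 0 credits.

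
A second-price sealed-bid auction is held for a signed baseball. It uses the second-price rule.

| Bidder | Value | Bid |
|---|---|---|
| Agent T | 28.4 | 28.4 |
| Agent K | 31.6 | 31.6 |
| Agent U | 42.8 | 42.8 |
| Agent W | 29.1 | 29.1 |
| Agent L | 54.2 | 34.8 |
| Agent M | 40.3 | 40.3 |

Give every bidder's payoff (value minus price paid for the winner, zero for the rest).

Agent T 0.0, Agent K 0.0, Agent U 2.5, Agent W 0.0, Agent L 0.0, Agent M 0.0.

Ranking the bids: Agent U 42.8, then Agent M 40.3, then Agent L 34.8, then Agent K 31.6, then Agent W 29.1, then Agent T 28.4.
Agent U has the top bid and wins; the price is the second-highest bid, 40.3.
Agent U's payoff = 42.8 − 40.3 = 2.5. All other bidders lose, so their payoff is 0.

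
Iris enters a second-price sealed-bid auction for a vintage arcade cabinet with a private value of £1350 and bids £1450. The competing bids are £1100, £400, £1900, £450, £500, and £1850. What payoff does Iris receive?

Highest competing bid: £1900.
Iris's bid £1450 is not the highest, so Iris loses, pays nothing, and earns zero payoff.

Iris's payoff: £0.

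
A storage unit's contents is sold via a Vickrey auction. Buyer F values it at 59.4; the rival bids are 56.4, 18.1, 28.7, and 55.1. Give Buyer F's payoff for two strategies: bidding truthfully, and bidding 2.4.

(a) 3.0  (b) 0.0

The highest competing bid is 56.4.
Bidding truthfully at 59.4: Buyer F has the top bid, wins, and pays the second-highest bid 56.4. Payoff = 59.4 − 56.4 = 3.0.
Bidding 2.4: the top bid is 56.4 (a rival), so Buyer F loses. Payoff = 0.0.
This is the dominant-strategy logic: truthful bidding weakly beats any alternative.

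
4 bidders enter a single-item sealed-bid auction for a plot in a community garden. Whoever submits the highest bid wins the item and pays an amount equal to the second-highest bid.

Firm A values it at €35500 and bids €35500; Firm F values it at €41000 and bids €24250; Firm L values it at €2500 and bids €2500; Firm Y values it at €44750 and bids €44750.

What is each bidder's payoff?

Sorted high to low: Firm Y €44750, then Firm A €35500, then Firm F €24250, then Firm L €2500.
Firm Y has the top bid and wins; the price is the second-highest bid, €35500.
Firm Y's payoff = €44750 − €35500 = €9250. All other bidders lose, so their payoff is 0.

Payoffs: Firm A €0, Firm F €0, Firm L €0, Firm Y €9250.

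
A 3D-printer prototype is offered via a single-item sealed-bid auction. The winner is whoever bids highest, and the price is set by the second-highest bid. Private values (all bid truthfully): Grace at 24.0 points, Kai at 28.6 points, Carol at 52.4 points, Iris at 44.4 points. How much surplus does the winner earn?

Surplus = 8.0 points.

Bids in descending order: Carol 52.4 points, then Iris 44.4 points, then Kai 28.6 points, then Grace 24.0 points.
Carol wins with the top bid and pays the second-highest, 44.4 points.
Surplus = 52.4 points − 44.4 points = 8.0 points.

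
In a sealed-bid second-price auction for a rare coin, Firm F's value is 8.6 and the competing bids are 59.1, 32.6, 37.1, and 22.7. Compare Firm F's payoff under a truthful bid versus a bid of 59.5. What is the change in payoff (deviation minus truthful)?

Change in payoff: -50.5.

The highest competing bid is 59.1.
Bidding truthfully at 8.6: the top bid is 59.1 (a rival), so Firm F loses. Payoff = 0.0.
Bidding 59.5: Firm F has the top bid, wins, and pays the second-highest bid 59.1. Payoff = 8.6 − 59.1 = -50.5.
Change = -50.5 − 0.0 = -50.5.
Deviating from a truthful bid can only lose payoff in a second-price auction — never gain.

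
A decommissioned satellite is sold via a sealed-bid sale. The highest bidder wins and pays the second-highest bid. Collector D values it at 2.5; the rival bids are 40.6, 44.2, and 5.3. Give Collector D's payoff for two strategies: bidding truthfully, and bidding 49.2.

The highest competing bid is 44.2.
Bidding truthfully at 2.5: the top bid is 44.2 (a rival), so Collector D loses. Payoff = 0.0.
Bidding 49.2: Collector D has the top bid, wins, and pays the second-highest bid 44.2. Payoff = 2.5 − 44.2 = -41.7.

Truthful: 0.0; alternative: -41.7.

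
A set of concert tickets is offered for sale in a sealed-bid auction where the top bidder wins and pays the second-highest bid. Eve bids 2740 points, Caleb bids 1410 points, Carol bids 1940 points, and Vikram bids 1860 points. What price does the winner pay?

Ordered from highest: Eve 2740 points > Carol 1940 points > Vikram 1860 points > Caleb 1410 points.
Eve is the highest bidder, so Eve wins.
Under the second-price rule, the price is the second-highest bid: 1940 points.

The winner pays 1940 points.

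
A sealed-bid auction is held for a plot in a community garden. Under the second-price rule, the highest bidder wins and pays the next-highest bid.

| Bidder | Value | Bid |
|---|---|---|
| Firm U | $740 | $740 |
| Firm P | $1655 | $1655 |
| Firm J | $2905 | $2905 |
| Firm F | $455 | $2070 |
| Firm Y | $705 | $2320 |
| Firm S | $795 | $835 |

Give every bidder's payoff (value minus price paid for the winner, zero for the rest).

Sorted high to low: Firm J $2905, then Firm Y $2320, then Firm F $2070, then Firm P $1655, then Firm S $835, then Firm U $740.
Firm J has the top bid and wins; the price is the second-highest bid, $2320.
Firm J's payoff = $2905 − $2320 = $585. All other bidders lose, so their payoff is 0.

Payoffs: Firm U $0, Firm P $0, Firm J $585, Firm F $0, Firm Y $0, Firm S $0.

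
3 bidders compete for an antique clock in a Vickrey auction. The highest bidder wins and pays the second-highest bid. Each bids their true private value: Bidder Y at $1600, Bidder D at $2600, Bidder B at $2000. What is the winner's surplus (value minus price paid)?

Winner's surplus: $600.

Sorted high to low: Bidder D $2600 > Bidder B $2000 > Bidder Y $1600.
Bidder D wins with the top bid and pays the second-highest, $2000.
Surplus = $2600 − $2000 = $600.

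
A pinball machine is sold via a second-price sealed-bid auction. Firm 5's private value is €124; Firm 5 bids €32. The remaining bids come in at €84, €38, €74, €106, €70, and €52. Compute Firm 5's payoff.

Payoff = €0.

Highest competing bid: €106.
Firm 5's bid €32 is not the highest, so Firm 5 loses, pays nothing, and earns zero payoff.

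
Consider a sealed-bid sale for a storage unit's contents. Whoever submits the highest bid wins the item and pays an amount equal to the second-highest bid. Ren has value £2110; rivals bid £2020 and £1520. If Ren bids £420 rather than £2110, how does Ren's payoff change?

The highest competing bid is £2020.
Bidding truthfully at £2110: Ren has the top bid, wins, and pays the second-highest bid £2020. Payoff = £2110 − £2020 = £90.
Bidding £420: the top bid is £2020 (a rival), so Ren loses. Payoff = £0.
Change = £0 − £90 = -£90.
This is the dominant-strategy logic: truthful bidding weakly beats any alternative.

Payoff change: -£90.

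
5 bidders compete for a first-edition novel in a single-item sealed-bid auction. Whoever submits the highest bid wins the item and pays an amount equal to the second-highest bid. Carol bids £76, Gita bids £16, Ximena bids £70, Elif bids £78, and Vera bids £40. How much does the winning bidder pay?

£76

Ranking the bids: Elif £78 > Carol £76 > Ximena £70 > Vera £40 > Gita £16.
Elif has the highest bid, so Elif wins.
The second-highest bid is £76, so that is what Elif pays.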